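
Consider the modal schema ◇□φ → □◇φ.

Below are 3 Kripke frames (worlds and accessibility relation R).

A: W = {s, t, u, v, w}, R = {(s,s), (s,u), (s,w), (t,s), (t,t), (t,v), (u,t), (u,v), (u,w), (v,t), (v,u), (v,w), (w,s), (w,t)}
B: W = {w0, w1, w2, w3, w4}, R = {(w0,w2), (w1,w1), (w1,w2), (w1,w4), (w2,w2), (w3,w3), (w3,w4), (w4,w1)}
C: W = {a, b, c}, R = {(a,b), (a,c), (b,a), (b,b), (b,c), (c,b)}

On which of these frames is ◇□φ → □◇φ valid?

The schema corresponds to convergence: ∀x ∀y ∀z (Rxy ∧ Rxz → ∃w (Ryw ∧ Rzw)).
A: holds.
B: fails — Rw1w2 and Rw1w4 but w2 and w4 have no common successor.
C: holds.
Valid on: A, C.

A, C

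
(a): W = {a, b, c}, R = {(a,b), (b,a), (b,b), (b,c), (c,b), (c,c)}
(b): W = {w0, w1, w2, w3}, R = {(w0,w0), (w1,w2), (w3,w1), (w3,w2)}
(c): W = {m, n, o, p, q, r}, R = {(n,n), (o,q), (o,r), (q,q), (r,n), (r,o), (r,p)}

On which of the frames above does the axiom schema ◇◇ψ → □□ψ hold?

This is the axiom for a generalized confluence (Geach) condition; its first-order frame correspondent is ∀x ∀y ∀z ((xR²y ∧ xR²z) → ∃w (y = w ∧ z = w)).
(a): fails — aR²a, aR²b but a ≠ b.
(b): condition met.
(c): fails — oR²n, oR²o but n ≠ o.

(b)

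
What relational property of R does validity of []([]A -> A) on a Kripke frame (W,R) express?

Suppose □(□A→A) is valid. Take Rxy and set V(A)={w : Ryw}. Then at y, □A holds; since □(□A→A) at x, □A→A at y, so A at y, i.e. Ryy.
Conversely, on a frame with shift-reflexivity the schema holds at every world under every valuation.
So the correspondent is shift-reflexivity.

Shift-reflexivity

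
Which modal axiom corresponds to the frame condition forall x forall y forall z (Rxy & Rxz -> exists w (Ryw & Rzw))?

◇□ψ → □◇ψ

The condition is convergence. The .2 schema ◇□ψ → □◇ψ defines it.
Suppose ◇□ψ→□◇ψ is valid. Take Rxy, Rxz and set V(ψ)={w : Ryw}. Then □ψ at y so ◇□ψ at x, so □◇ψ at x, so ◇ψ at z, giving w with Rzw and Ryw.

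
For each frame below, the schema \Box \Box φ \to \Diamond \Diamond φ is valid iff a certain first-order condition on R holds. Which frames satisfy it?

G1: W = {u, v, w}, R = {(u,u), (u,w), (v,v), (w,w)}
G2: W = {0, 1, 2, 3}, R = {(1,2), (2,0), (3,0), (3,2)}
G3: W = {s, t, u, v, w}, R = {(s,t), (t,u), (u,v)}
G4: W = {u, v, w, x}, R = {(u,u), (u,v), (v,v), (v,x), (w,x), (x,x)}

G1, G4

Frame correspondent (Sahlqvist): \forall x \exists w (x R^2 w \wedge x R^2 w) — i.e. a generalized confluence (Geach) condition.
G1: holds.
G2: fails — at 0 but no w with 0R²w and 0R²w.
G3: fails — at u but no w* with uR²w* and uR²w*.
G4: holds.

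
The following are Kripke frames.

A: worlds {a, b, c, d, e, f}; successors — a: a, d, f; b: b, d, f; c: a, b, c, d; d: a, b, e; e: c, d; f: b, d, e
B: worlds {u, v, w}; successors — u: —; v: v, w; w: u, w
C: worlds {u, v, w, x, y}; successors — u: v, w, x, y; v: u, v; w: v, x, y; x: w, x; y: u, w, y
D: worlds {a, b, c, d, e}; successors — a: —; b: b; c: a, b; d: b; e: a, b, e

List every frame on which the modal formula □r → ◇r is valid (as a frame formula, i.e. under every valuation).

Frame correspondent (Sahlqvist): ∀x ∃y Rxy — i.e. seriality.
A: condition met.
B: fails — world u has no successor.
C: condition met.
D: fails — world a has no successor.
Valid on: A, C.

A, C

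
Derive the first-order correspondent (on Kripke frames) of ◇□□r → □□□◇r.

This is a Sahlqvist (Geach-type) schema ◇^1□^2r → □^3◇^1r.
Minimal-valuation argument: fix x; take any y with xR^1y and any z with xR^3z. Set V(r) to the set of worlds R-reachable from y in exactly 2 steps. Then □^2r holds at y, so the antecedent holds at x; validity forces ◇^1r at z, giving a w with zR^1w and yR^2w.
First-order correspondent: ∀x ∀y ∀z ((xRy ∧ xR³z) → ∃w (yR²w ∧ zRw)).

∀x ∀y ∀z ((xRy ∧ xR³z) → ∃w (yR²w ∧ zRw))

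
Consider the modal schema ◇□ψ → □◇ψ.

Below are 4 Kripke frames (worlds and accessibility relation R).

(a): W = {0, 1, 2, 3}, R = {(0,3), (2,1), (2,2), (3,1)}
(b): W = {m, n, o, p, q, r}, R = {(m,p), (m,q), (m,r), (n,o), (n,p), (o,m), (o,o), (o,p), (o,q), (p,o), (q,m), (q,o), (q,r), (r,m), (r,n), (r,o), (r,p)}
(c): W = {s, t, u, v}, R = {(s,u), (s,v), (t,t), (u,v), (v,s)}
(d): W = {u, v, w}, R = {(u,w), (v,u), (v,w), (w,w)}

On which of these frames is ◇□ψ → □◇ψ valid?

(d)

The schema corresponds to convergence: ∀x ∀y ∀z (Rxy ∧ Rxz → ∃w (Ryw ∧ Rzw)).
(a): fails — R22 and R21 but 2 and 1 have no common successor.
(b): fails — Rom and Rop but m and p have no common successor.
(c): fails — Rsv and Rsu but v and u have no common successor.
(d): satisfies the condition.
Valid on: (d).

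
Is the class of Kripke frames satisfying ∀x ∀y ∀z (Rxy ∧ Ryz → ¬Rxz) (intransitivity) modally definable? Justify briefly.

No — not modally definable

Any modally definable frame class is closed under surjective bounded morphisms.
The 3-cycle (worlds 0,1,2 with 0→1→2→0) is intransitive. Mapping every world to a single reflexive point • is a surjective bounded morphism; the reflexive point is not intransitive (R••∧R•• but R••).
So no modal formula (or set of formulas) defines exactly the intransitive frames.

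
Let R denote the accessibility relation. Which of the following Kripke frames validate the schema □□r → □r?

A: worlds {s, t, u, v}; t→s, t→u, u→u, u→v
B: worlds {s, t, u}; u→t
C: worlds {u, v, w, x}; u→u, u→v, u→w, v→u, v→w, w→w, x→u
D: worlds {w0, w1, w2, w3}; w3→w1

Frame correspondent (Sahlqvist): ∀x ∀y (Rxy → ∃z (Rxz ∧ Rzy)) — i.e. density.
A: fails — Rts but no z with Rtz and Rzs.
B: fails — Rut but no z with Ruz and Rzt.
C: satisfies the condition.
D: fails — Rw3w1 but no z with Rw3z and Rzw1.
Valid on: C.

C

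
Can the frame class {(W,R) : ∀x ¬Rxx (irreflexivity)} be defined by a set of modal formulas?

Not modally definable

Modal frame validity is preserved under surjective bounded morphisms.
The 3-cycle (worlds 0,1,2 with 0→1→2→0) is irreflexive, and the map sending every world to a single reflexive point • is a surjective bounded morphism (forth: every edge maps to (•,•); back: every world has a successor). So any modal formula valid on the 3-cycle is also valid on the reflexive point, which is not irreflexive.
So the class is not modally definable.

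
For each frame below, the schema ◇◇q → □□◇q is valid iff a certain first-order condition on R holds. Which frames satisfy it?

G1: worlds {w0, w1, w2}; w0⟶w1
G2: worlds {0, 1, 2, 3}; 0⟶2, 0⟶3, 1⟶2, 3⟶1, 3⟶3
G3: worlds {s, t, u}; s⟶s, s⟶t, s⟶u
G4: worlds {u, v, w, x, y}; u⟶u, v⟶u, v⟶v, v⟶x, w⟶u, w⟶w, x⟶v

G1

The schema corresponds to a generalized confluence (Geach) condition: ∀x ∀y ∀z ((xR²y ∧ xR²z) → ∃w (y = w ∧ zRw)).
G1: condition met.
G2: fails — 0R²1, 0R²1 but no w with 1=w and 1Rw.
G3: fails — sR²s, sR²t but no w with s=w and tRw.
G4: fails — vR²u, vR²x but no t with u=t and xRt.
Valid on: G1.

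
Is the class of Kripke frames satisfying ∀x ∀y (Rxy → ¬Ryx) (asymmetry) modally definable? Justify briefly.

If a class were modally definable it would be closed under surjective bounded morphisms (Goldblatt–Thomason).
The 5-cycle (worlds a,b,c,d,e with a→b→c→d→e→a) is asymmetric. Mapping every world to a single reflexive point • is a surjective bounded morphism, and the reflexive point is not asymmetric (R•• but asymmetry requires ¬R••).
Hence asymmetry is not modally definable.

Not definable by any modal formula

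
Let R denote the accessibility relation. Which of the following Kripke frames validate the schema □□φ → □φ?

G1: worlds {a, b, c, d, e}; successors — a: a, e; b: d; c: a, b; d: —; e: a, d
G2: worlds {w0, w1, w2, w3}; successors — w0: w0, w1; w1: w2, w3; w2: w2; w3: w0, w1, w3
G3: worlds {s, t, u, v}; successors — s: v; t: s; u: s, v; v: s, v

This is the axiom for density; its first-order frame correspondent is ∀x ∀y (Rxy → ∃z (Rxz ∧ Rzy)).
G1: fails — Red but no z with Rez and Rzd.
G2: condition met.
G3: fails — Rts but no z with Rtz and Rzs.
Valid on: G2.

G2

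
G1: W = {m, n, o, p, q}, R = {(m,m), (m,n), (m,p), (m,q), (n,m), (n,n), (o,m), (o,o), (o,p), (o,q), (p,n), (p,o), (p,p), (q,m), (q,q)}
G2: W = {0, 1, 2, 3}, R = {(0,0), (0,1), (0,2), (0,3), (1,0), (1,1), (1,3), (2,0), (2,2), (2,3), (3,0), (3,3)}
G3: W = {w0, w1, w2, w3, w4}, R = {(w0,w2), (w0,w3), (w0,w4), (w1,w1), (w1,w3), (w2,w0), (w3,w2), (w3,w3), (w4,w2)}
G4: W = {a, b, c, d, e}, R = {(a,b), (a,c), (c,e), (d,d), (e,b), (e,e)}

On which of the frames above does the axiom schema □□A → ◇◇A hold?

The schema corresponds to a generalized confluence (Geach) condition: ∀x ∃w (xR²w ∧ xR²w).
G1: satisfies the condition.
G2: satisfies the condition.
G3: satisfies the condition.
G4: fails — at b but no w with bR²w and bR²w.
Valid on: G1, G2, G3.

G1, G2, G3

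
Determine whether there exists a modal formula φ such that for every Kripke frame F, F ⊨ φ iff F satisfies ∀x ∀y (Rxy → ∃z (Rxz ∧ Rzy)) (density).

Yes: it is density, defined by the C4 schema □□q → □q.
Suppose □□q→□q is valid. Take Rxy and set V(q)={w : xR²w}. Then □□q at x, so □q at x, so q at y, i.e. ∃z(Rxz∧Rzy).

Yes, by □□q → □q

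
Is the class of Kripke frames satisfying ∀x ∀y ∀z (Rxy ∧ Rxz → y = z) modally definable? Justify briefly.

Yes, by ◇r → □r

Yes: it is partial functionality, defined by the CD schema ◇r → □r.
Suppose ◇r→□r is valid. Take Rxy, Rxz and set V(r)={y}. Then ◇r at x, so □r at x, so r at z, i.e. z=y.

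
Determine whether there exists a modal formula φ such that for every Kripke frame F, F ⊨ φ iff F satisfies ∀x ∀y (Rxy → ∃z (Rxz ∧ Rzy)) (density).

Definable; □□r → □r defines it

The condition is density. A defining modal formula is □□r → □r.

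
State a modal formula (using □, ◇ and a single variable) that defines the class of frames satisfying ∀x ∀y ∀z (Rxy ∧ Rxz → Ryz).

◇p → □◇p

A defining formula is ◇p → □◇p (the 5 axiom).
Suppose ◇p→□◇p is valid. Take Rxy, Rxz and set V(p)={y}. Then ◇p at x, so □◇p at x, so ◇p at z, so some w with Rzw has p; w=y, i.e. Rzy. By symmetry of the argument, Ryz.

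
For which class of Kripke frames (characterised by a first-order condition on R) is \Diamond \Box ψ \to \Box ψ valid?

This is a form of the 5 axiom.
Its frame correspondent is the Euclidean property — \forall x \forall y \forall z (Rxy \wedge Rxz \to Ryz).

the Euclidean property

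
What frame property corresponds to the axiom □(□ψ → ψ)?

shift-reflexivity

Suppose □(□ψ→ψ) is valid. Take Rxy and set V(ψ)={w : Ryw}. Then at y, □ψ holds; since □(□ψ→ψ) at x, □ψ→ψ at y, so ψ at y, i.e. Ryy.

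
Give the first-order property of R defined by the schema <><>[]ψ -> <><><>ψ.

This is a Sahlqvist (Geach-type) schema ◇^2□^1ψ → □^0◇^3ψ.
Minimal-valuation argument: fix x; take any y with xR^2y and any z with xR^0z. Set V(ψ) to the set of worlds R-reachable from y in exactly 1 step. Then □^1ψ holds at y, so the antecedent holds at x; validity forces ◇^3ψ at z, giving a w with zR^3w and yR^1w.
First-order correspondent: forall x forall y (x R^2 y -> exists w (yRw & x R^3 w)).

forall x forall y (x R^2 y -> exists w (yRw & x R^3 w))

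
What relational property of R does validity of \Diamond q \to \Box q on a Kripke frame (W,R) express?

Partial functionality

Suppose ◇q→□q is valid. Take Rxy, Rxz and set V(q)={y}. Then ◇q at x, so □q at x, so q at z, i.e. z=y.
Conversely, on a frame with partial functionality the schema holds at every world under every valuation.
Frame condition: \forall x \forall y \forall z (Rxy \wedge Rxz \to y = z).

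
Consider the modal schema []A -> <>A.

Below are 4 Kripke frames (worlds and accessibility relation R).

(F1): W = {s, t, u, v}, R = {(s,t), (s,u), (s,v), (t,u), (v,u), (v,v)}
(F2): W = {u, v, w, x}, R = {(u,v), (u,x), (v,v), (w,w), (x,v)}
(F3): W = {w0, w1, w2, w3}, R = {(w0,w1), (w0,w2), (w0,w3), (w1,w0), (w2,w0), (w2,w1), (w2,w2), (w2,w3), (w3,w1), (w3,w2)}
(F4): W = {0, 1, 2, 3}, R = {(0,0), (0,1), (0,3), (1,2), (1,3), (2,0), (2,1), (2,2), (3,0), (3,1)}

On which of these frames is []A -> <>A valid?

(F2), (F3), (F4)

The schema corresponds to seriality: forall x exists y Rxy.
(F1): fails — world u has no successor.
(F2): condition met.
(F3): condition met.
(F4): condition met.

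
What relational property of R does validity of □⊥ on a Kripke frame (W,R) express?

□⊥ is valid iff no world has any successor (otherwise □⊥ fails at any world with one).

Emptiness of R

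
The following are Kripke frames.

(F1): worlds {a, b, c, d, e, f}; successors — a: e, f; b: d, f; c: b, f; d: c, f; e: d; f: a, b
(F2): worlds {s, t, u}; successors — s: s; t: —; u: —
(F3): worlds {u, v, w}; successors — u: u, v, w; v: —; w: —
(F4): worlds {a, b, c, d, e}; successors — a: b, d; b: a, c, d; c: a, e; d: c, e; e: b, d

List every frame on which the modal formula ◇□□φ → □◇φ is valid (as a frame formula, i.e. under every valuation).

This is the axiom for a generalized confluence (Geach) condition; its first-order frame correspondent is ∀x ∀y ∀z ((xRy ∧ xRz) → ∃w (yR²w ∧ zRw)).
(F1): fails — aRe, aRe but no w with eR²w and eRw.
(F2): condition met.
(F3): fails — uRu, uRv but no t with uR²t and vRt.
(F4): fails — bRc, bRc but no w with cR²w and cRw.
Valid on: (F2).

(F2)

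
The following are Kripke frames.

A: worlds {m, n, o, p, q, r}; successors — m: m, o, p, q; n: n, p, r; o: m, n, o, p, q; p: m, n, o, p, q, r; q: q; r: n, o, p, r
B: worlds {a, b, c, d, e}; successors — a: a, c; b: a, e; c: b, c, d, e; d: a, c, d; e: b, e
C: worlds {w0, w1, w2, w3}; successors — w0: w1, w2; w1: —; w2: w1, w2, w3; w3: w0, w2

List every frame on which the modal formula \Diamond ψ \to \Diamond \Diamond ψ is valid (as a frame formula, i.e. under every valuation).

This is the axiom for a generalized confluence (Geach) condition; its first-order frame correspondent is \forall x \forall y (xRy \to \exists w (y = w \wedge x R^2 w)).
A: condition met.
B: condition met.
C: fails — w3Rw0 but no w with w0=w and w3R²w.

A, B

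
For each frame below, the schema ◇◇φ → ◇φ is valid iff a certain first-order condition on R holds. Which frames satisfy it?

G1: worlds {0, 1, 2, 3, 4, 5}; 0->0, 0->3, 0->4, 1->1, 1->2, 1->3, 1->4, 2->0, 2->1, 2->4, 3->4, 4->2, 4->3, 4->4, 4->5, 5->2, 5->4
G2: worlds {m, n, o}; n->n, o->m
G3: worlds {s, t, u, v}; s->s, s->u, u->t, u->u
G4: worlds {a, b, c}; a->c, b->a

G2

Frame correspondent (Sahlqvist): ∀x ∀y ∀z (Rxy ∧ Ryz → Rxz) — i.e. transitivity.
G1: fails — R34 and R45 but not R35.
G2: satisfies the condition.
G3: fails — Rsu and Rut but not Rst.
G4: fails — Rba and Rac but not Rbc.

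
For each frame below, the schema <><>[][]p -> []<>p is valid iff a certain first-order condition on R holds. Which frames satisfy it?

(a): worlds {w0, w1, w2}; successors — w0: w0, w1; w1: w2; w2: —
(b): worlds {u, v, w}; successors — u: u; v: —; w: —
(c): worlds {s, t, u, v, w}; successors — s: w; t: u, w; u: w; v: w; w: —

(b)

The schema corresponds to a generalized confluence (Geach) condition: forall x forall y forall z ((x R^2 y & xRz) -> exists w (y R^2 w & zRw)).
(a): fails — w0R²w1, w0Rw0 but no w with w1R²w and w0Rw.
(b): satisfies the condition.
(c): fails — tR²w, tRu but no w* with wR²w* and uRw*.
Valid on: (b).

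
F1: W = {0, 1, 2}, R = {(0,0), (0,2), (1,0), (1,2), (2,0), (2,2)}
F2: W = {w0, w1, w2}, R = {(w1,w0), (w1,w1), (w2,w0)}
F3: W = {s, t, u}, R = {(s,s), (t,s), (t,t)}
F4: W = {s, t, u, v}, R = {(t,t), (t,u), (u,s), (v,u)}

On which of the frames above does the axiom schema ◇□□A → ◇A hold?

Frame correspondent (Sahlqvist): ∀x ∀y (xRy → ∃w (yR²w ∧ xRw)) — i.e. a generalized confluence (Geach) condition.
F1: ✓.
F2: fails — w1Rw0 but no w with w0R²w and w1Rw.
F3: ✓.
F4: fails — tRu but no w with uR²w and tRw.
Valid on: F1, F3.

F1, F3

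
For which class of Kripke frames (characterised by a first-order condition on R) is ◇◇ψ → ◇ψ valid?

Replacing ψ by ¬ψ and contraposing gives the equivalent schema □ψ → □□ψ.
Suppose □ψ→□□ψ is valid. Take Rxy, Ryz and set V(ψ)={w : Rxw}. Then □ψ at x, so □□ψ at x, so □ψ at y, so ψ at z, i.e. Rxz.

transitivity: ∀x ∀y ∀z (Rxy ∧ Ryz → Rxz)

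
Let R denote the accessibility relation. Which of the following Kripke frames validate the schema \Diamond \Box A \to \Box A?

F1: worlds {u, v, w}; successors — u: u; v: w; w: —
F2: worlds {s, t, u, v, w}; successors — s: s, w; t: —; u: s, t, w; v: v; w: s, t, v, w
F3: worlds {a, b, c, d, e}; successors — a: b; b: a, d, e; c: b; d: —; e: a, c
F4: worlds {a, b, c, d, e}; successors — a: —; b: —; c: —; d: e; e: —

This is the axiom for the Euclidean property; its first-order frame correspondent is \forall x \forall y \forall z (Rxy \wedge Rxz \to Ryz).
F1: fails — Rvw and Rvw but not Rww.
F2: fails — Rut and Ruw but not Rtw.
F3: fails — Rab and Rab but not Rbb.
F4: fails — Rde and Rde but not Ree.
Valid on no frame.

none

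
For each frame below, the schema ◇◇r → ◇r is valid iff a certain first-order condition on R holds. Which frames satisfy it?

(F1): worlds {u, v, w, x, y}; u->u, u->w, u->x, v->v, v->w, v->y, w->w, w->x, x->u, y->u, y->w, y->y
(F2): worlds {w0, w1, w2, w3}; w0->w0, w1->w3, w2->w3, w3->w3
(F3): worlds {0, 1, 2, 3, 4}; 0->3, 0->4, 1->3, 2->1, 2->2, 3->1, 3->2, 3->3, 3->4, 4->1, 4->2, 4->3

(F2)

This is the axiom for transitivity; its first-order frame correspondent is ∀x ∀y ∀z (Rxy ∧ Ryz → Rxz).
(F1): fails — Rwx and Rxu but not Rwu.
(F2): holds.
(F3): fails — R43 and R34 but not R44.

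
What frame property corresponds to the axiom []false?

emptiness of R: forall x forall y ~Rxy

□⊥ is valid iff no world has any successor (otherwise □⊥ fails at any world with one).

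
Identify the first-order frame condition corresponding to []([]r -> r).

Shift-reflexivity

This is the T□ axiom.
It corresponds to shift-reflexivity: forall x forall y (Rxy -> Ryy).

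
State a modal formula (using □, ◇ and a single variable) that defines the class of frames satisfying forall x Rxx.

□ψ → ψ

This is reflexivity; the standard corresponding axiom is T: □ψ → ψ.
Suppose □ψ→ψ is valid. At any x set V(ψ)={w : Rxw}. Then □ψ holds at x, so ψ holds at x, i.e. Rxx.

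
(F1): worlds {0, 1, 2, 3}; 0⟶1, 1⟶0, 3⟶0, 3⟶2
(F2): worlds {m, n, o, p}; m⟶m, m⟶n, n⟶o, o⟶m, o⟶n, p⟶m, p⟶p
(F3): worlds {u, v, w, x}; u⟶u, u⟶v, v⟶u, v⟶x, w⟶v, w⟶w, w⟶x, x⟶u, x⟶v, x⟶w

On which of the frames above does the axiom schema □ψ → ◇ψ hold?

The schema corresponds to seriality: ∀x ∃y Rxy.
(F1): fails — world 2 has no successor.
(F2): ✓.
(F3): ✓.

(F2), (F3)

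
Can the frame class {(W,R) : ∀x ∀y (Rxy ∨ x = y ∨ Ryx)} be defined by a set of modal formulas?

No

Modal frame validity is preserved under disjoint unions.
Take 2 disjoint single-world reflexive frames: each is trivially connected, but their disjoint union has 2 worlds with no edge between distinct components, so it is not connected.
So no modal formula (or set of formulas) defines exactly the connected frames.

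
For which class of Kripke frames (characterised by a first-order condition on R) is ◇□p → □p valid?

The Euclidean property

Equivalently (dual form): ◇p → □◇p.
Suppose ◇p→□◇p is valid. Take Rxy, Rxz and set V(p)={y}. Then ◇p at x, so □◇p at x, so ◇p at z, so some w with Rzw has p; w=y, i.e. Rzy. By symmetry of the argument, Ryz.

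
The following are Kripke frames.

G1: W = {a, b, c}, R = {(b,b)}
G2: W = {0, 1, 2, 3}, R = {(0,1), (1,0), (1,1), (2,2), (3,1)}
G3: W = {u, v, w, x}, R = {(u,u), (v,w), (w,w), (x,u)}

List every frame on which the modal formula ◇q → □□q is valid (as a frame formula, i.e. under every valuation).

G1, G3

The schema corresponds to a generalized confluence (Geach) condition: ∀x ∀y ∀z ((xRy ∧ xR²z) → ∃w (y = w ∧ z = w)).
G1: condition met.
G2: fails — 0R1, 0R²0 but 1 ≠ 0.
G3: condition met.
Valid on: G1, G3.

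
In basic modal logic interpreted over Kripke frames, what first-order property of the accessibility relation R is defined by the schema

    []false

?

□⊥ is valid iff no world has any successor (otherwise □⊥ fails at any world with one).
Conversely, on a frame with emptiness of R the schema holds at every world under every valuation.
Frame condition: forall x forall y ~Rxy.

emptiness of R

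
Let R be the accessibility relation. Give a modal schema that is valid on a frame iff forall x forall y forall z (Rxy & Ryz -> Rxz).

□q → □□q

This is transitivity; the standard corresponding axiom is 4: □q → □□q.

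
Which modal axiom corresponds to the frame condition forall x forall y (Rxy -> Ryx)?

r → □◇r

A defining formula is r → □◇r (the B axiom).
Suppose r→□◇r is valid. Take Rxy and set V(r)={x}. Then r at x, so □◇r at x, so ◇r at y, so some z with Ryz has r; z=x, i.e. Ryx.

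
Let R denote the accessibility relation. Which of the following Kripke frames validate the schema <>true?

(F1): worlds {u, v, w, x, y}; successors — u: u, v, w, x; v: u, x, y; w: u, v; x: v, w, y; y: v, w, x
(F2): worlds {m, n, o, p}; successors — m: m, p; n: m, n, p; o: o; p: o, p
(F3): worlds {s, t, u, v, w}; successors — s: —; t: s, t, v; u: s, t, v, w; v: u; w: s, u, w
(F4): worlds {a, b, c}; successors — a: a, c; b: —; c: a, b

The schema corresponds to seriality: forall x exists y Rxy.
(F1): satisfies the condition.
(F2): satisfies the condition.
(F3): fails — world s has no successor.
(F4): fails — world b has no successor.

(F1), (F2)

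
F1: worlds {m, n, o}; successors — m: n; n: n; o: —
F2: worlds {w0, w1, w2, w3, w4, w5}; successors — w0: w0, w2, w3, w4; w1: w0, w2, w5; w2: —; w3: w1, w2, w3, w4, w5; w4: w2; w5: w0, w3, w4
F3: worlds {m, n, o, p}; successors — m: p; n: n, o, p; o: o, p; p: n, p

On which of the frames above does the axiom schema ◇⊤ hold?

Frame correspondent (Sahlqvist): ∀x ∃y Rxy — i.e. seriality.
F1: fails — world o has no successor.
F2: fails — world w2 has no successor.
F3: holds.
Valid on: F3.

F3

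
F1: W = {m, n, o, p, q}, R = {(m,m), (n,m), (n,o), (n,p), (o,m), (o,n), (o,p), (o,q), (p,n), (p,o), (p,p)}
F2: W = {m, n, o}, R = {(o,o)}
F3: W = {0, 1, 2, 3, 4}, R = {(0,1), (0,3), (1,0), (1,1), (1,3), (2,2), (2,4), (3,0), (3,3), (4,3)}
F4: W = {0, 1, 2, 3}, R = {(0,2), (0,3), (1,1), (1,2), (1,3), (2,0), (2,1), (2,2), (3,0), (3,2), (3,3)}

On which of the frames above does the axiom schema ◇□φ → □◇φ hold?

This is the axiom for convergence; its first-order frame correspondent is ∀x ∀y ∀z (Rxy ∧ Rxz → ∃w (Ryw ∧ Rzw)).
F1: fails — Rnm and Rnp but m and p have no common successor.
F2: condition met.
F3: fails — R22 and R24 but 2 and 4 have no common successor.
F4: condition met.

F2, F4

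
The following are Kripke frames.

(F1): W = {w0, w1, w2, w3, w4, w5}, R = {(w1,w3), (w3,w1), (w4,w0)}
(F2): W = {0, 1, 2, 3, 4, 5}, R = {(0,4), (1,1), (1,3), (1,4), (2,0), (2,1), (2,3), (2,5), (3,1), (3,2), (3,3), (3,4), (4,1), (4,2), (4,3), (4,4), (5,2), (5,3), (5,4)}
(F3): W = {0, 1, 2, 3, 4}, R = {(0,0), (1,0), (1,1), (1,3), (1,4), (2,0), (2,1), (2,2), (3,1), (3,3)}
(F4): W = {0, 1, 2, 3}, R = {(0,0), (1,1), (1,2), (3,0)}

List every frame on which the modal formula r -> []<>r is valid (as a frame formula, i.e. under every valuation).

none

The schema corresponds to symmetry: forall x forall y (Rxy -> Ryx).
(F1): fails — Rw4w0 but not Rw0w4.
(F2): fails — R53 but not R35.
(F3): fails — R10 but not R01.
(F4): fails — R12 but not R21.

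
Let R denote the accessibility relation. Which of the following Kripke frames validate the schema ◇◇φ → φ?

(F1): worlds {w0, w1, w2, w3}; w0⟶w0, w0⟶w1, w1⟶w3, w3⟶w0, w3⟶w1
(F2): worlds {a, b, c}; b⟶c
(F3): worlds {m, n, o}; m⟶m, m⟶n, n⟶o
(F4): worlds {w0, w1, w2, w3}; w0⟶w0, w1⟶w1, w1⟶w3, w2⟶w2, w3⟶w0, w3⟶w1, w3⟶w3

(F2)

Frame correspondent (Sahlqvist): ∀x ∀y (xR²y → ∃w (y = w ∧ x = w)) — i.e. a generalized confluence (Geach) condition.
(F1): fails — w0R²w1 but w1 ≠ w0.
(F2): holds.
(F3): fails — mR²n but n ≠ m.
(F4): fails — w1R²w0 but w0 ≠ w1.
Valid on: (F2).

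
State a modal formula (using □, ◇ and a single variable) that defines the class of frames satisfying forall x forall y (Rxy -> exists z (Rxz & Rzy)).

□□p → □p

This is density; the standard corresponding axiom is C4: □□p → □p.
Suppose □□p→□p is valid. Take Rxy and set V(p)={w : xR²w}. Then □□p at x, so □p at x, so p at y, i.e. ∃z(Rxz∧Rzy).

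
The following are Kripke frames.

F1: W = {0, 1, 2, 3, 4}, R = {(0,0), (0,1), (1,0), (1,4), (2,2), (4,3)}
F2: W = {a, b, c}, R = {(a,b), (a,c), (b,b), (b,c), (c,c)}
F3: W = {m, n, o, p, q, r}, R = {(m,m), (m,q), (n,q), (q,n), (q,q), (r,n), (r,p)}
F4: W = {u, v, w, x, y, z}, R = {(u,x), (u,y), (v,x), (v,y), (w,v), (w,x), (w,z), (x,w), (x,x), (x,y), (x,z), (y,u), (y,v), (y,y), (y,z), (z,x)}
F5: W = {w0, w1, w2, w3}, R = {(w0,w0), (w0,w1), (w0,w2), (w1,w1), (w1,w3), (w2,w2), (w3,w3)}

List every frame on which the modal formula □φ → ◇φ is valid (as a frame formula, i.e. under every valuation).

This is the axiom for seriality; its first-order frame correspondent is ∀x ∃y Rxy.
F1: fails — world 3 has no successor.
F2: ✓.
F3: fails — world o has no successor.
F4: ✓.
F5: ✓.
Valid on: F2, F4, F5.

F2, F4, F5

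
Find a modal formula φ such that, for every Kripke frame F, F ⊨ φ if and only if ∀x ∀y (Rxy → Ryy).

A defining formula is □(□s → s) (the T□ axiom).
Suppose □(□s→s) is valid. Take Rxy and set V(s)={w : Ryw}. Then at y, □s holds; since □(□s→s) at x, □s→s at y, so s at y, i.e. Ryy.

□(□s → s)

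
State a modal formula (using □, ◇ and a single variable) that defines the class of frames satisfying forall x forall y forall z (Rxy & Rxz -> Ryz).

A defining formula is ◇ψ → □◇ψ (the 5 axiom).
Suppose ◇ψ→□◇ψ is valid. Take Rxy, Rxz and set V(ψ)={y}. Then ◇ψ at x, so □◇ψ at x, so ◇ψ at z, so some w with Rzw has ψ; w=y, i.e. Rzy. By symmetry of the argument, Ryz.

◇ψ → □◇ψ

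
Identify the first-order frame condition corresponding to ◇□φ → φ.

symmetry

Equivalently (dual form): φ → □◇φ.
Suppose φ→□◇φ is valid. Take Rxy and set V(φ)={x}. Then φ at x, so □◇φ at x, so ◇φ at y, so some z with Ryz has φ; z=x, i.e. Ryx.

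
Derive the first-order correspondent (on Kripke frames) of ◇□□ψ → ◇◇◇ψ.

This is a Sahlqvist (Geach-type) schema ◇^1□^2ψ → □^0◇^3ψ.
Minimal-valuation argument: fix x; take any y with xR^1y and any z with xR^0z. Set V(ψ) to the set of worlds R-reachable from y in exactly 2 steps. Then □^2ψ holds at y, so the antecedent holds at x; validity forces ◇^3ψ at z, giving a w with zR^3w and yR^2w.
First-order correspondent: ∀x ∀y (xRy → ∃w (yR²w ∧ xR³w)).

∀x ∀y (xRy → ∃w (yR²w ∧ xR³w))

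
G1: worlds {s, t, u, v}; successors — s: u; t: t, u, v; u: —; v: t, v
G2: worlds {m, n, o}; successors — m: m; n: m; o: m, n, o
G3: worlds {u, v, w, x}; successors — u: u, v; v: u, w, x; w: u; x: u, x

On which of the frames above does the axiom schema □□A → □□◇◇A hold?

G2, G3

Frame correspondent (Sahlqvist): ∀x ∀z (xR²z → ∃w (xR²w ∧ zR²w)) — i.e. a generalized confluence (Geach) condition.
G1: fails — tR²u but no w with tR²w and uR²w.
G2: satisfies the condition.
G3: satisfies the condition.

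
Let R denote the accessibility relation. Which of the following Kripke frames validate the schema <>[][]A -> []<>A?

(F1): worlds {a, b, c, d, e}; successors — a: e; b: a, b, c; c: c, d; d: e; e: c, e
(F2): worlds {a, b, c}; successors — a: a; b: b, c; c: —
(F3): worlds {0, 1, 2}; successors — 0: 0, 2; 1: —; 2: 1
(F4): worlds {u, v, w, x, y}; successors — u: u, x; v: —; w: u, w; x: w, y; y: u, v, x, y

(F1)

The schema corresponds to a generalized confluence (Geach) condition: forall x forall y forall z ((xRy & xRz) -> exists w (y R^2 w & zRw)).
(F1): ✓.
(F2): fails — bRb, bRc but no w with bR²w and cRw.
(F3): fails — 0R2, 0R0 but no w with 2R²w and 0Rw.
(F4): fails — yRu, yRv but no t with uR²t and vRt.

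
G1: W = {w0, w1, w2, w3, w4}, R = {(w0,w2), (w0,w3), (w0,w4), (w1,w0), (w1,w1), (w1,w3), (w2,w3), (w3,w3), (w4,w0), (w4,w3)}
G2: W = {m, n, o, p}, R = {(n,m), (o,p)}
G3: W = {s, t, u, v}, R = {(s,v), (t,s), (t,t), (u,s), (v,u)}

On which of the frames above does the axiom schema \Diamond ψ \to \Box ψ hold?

G2

Frame correspondent (Sahlqvist): \forall x \forall y \forall z (Rxy \wedge Rxz \to y = z) — i.e. partial functionality.
G1: fails — w0 sees both w2 and w3.
G2: ✓.
G3: fails — t sees both s and t.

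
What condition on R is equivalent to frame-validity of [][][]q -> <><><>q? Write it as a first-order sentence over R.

forall x exists w (x R^3 w & x R^3 w)

This is a Sahlqvist (Geach-type) schema ◇^0□^3q → □^0◇^3q.
First-order correspondent: forall x exists w (x R^3 w & x R^3 w).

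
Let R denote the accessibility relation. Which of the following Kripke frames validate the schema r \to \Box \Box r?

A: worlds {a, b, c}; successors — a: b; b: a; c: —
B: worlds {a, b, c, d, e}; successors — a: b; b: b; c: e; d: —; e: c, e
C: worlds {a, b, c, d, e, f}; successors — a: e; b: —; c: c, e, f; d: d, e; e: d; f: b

The schema corresponds to a generalized confluence (Geach) condition: \forall x \forall z (x R^2 z \to \exists w (x = w \wedge z = w)).
A: holds.
B: fails — aR²b but a ≠ b.
C: fails — aR²d but a ≠ d.

A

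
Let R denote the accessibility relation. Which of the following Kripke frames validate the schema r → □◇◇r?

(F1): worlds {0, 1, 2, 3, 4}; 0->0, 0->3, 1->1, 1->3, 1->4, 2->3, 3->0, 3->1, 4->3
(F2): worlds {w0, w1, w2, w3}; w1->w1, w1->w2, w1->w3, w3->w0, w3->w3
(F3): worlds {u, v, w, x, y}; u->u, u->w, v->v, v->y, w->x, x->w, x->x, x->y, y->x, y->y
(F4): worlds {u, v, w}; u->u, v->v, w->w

This is the axiom for a generalized confluence (Geach) condition; its first-order frame correspondent is ∀x ∀z (xRz → ∃w (x = w ∧ zR²w)).
(F1): fails — 2R3 but no w with 2=w and 3R²w.
(F2): fails — w1Rw2 but no w with w1=w and w2R²w.
(F3): fails — uRw but no t with u=t and wR²t.
(F4): satisfies the condition.
Valid on: (F4).

(F4)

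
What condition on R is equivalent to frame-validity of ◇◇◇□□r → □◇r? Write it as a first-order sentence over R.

∀x ∀y ∀z ((xR³y ∧ xRz) → ∃w (yR²w ∧ zRw))

This is a Sahlqvist (Geach-type) schema ◇^3□^2r → □^1◇^1r.
Minimal-valuation argument: fix x; take any y with xR^3y and any z with xR^1z. Set V(r) to the set of worlds R-reachable from y in exactly 2 steps. Then □^2r holds at y, so the antecedent holds at x; validity forces ◇^1r at z, giving a w with zR^1w and yR^2w.
First-order correspondent: ∀x ∀y ∀z ((xR³y ∧ xRz) → ∃w (yR²w ∧ zRw)).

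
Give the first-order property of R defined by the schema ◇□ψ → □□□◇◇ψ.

∀x ∀y ∀z ((xRy ∧ xR³z) → ∃w (yRw ∧ zR²w))

This is a Sahlqvist (Geach-type) schema ◇^1□^1ψ → □^3◇^2ψ.
First-order correspondent: ∀x ∀y ∀z ((xRy ∧ xR³z) → ∃w (yRw ∧ zR²w)).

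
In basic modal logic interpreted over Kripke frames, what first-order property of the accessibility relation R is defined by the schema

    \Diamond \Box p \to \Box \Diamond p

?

Suppose ◇□p→□◇p is valid. Take Rxy, Rxz and set V(p)={w : Ryw}. Then □p at y so ◇□p at x, so □◇p at x, so ◇p at z, giving w with Rzw and Ryw.
Conversely, on a frame with convergence the schema holds at every world under every valuation.
So the correspondent is convergence.

convergence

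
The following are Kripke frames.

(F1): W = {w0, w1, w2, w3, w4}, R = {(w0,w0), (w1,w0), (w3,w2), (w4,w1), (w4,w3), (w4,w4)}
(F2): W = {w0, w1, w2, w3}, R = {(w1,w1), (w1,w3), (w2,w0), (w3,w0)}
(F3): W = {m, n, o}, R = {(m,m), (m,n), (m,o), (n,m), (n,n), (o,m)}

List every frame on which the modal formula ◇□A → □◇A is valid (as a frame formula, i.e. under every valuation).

The schema corresponds to convergence: ∀x ∀y ∀z (Rxy ∧ Rxz → ∃w (Ryw ∧ Rzw)).
(F1): fails — Rw3w2 and Rw3w2 but w2 and w2 have no common successor.
(F2): fails — Rw1w1 and Rw1w3 but w1 and w3 have no common successor.
(F3): condition met.

(F3)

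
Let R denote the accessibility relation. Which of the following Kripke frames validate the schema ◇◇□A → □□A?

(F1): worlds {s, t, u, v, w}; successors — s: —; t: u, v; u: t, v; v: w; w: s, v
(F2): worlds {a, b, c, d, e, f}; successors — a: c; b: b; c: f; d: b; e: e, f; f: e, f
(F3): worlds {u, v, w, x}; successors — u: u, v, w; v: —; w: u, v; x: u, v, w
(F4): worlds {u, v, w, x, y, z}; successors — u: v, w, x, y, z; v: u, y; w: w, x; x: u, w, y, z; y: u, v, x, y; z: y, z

(F2)

Frame correspondent (Sahlqvist): ∀x ∀y ∀z ((xR²y ∧ xR²z) → ∃w (yRw ∧ z = w)) — i.e. a generalized confluence (Geach) condition.
(F1): fails — tR²t, tR²t but no w* with tRw* and t=w*.
(F2): satisfies the condition.
(F3): fails — uR²v, uR²u but no t with vRt and u=t.
(F4): fails — uR²u, uR²u but no t with uRt and u=t.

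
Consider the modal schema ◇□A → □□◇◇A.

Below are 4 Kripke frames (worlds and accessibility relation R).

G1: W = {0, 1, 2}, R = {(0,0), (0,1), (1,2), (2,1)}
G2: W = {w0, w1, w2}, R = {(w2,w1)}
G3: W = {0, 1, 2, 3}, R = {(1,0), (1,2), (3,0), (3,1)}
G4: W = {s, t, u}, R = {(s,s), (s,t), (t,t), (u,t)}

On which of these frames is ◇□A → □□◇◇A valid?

G2, G4

Frame correspondent (Sahlqvist): ∀x ∀y ∀z ((xRy ∧ xR²z) → ∃w (yRw ∧ zR²w)) — i.e. a generalized confluence (Geach) condition.
G1: fails — 0R0, 0R²2 but no w with 0Rw and 2R²w.
G2: ✓.
G3: fails — 3R0, 3R²0 but no w with 0Rw and 0R²w.
G4: ✓.
Valid on: G2, G4.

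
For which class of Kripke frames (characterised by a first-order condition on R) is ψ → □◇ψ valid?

This is the B axiom.
It corresponds to symmetry: ∀x ∀y (Rxy → Ryx).

symmetry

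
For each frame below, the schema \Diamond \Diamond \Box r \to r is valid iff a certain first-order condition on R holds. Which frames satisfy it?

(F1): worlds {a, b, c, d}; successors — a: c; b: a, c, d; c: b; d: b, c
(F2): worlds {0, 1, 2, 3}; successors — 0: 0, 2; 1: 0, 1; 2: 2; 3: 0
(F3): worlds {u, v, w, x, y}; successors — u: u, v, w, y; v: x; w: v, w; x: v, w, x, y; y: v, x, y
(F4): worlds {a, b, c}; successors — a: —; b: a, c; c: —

(F4)

The schema corresponds to a generalized confluence (Geach) condition: \forall x \forall y (x R^2 y \to \exists w (yRw \wedge x = w)).
(F1): fails — bR²b but no w with bRw and b=w.
(F2): fails — 0R²2 but no w with 2Rw and 0=w.
(F3): fails — uR²v but no t with vRt and u=t.
(F4): satisfies the condition.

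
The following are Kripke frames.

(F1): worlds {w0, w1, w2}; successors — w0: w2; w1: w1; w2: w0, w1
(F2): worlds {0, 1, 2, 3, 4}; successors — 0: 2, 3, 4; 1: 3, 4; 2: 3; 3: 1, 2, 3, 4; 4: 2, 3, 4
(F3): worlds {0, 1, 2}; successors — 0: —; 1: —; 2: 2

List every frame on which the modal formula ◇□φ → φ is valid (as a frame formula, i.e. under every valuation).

(F3)

The schema corresponds to symmetry: ∀x ∀y (Rxy → Ryx).
(F1): fails — Rw2w1 but not Rw1w2.
(F2): fails — R02 but not R20.
(F3): satisfies the condition.
Valid on: (F3).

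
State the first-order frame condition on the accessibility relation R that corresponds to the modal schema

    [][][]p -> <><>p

This is a Sahlqvist (Geach-type) schema ◇^0□^3p → □^0◇^2p.
Minimal-valuation argument: fix x; take any y with xR^0y and any z with xR^0z. Set V(p) to the set of worlds R-reachable from y in exactly 3 steps. Then □^3p holds at y, so the antecedent holds at x; validity forces ◇^2p at z, giving a w with zR^2w and yR^3w.
First-order correspondent: forall x exists w (x R^3 w & x R^2 w).

forall x exists w (x R^3 w & x R^2 w)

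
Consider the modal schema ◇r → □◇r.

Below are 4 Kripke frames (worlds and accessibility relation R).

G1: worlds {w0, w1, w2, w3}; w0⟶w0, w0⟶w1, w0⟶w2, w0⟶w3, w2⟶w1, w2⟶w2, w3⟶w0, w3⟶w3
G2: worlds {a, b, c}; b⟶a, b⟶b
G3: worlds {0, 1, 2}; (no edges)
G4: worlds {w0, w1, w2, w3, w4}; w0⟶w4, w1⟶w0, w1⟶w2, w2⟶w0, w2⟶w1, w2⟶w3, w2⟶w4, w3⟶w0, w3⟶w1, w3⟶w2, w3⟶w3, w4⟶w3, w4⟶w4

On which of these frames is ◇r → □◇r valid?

G3

Frame correspondent (Sahlqvist): ∀x ∀y ∀z (Rxy ∧ Rxz → Ryz) — i.e. the Euclidean property.
G1: fails — Rw0w1 and Rw0w1 but not Rw1w1.
G2: fails — Rba and Rba but not Raa.
G3: holds.
G4: fails — Rw1w2 and Rw1w2 but not Rw2w2.
Valid on: G3.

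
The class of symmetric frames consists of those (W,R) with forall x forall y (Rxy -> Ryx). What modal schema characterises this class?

The condition is symmetry. The B schema q → □◇q defines it.
Suppose q→□◇q is valid. Take Rxy and set V(q)={x}. Then q at x, so □◇q at x, so ◇q at y, so some z with Ryz has q; z=x, i.e. Ryx.

q → □◇q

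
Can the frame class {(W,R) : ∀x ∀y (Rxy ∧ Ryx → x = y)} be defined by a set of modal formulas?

Any modally definable frame class is closed under surjective bounded morphisms.
The 6-cycle (worlds a,b,c,d,e,f with a→b→c→d→e→f→a) is antisymmetric. Sending even-indexed worlds to • and odd-indexed worlds to ∘ is a surjective bounded morphism onto the two-world frame with •↔∘, which is not antisymmetric.
Hence antisymmetry is not modally definable.

No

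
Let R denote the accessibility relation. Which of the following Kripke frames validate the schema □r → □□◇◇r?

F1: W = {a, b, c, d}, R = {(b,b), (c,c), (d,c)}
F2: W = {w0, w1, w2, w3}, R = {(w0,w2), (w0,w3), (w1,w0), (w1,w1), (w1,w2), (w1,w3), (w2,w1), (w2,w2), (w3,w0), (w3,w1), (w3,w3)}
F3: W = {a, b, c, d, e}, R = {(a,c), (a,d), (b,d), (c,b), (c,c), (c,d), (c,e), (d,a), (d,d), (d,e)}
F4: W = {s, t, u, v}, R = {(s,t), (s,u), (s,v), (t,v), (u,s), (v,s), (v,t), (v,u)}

This is the axiom for a generalized confluence (Geach) condition; its first-order frame correspondent is ∀x ∀z (xR²z → ∃w (xRw ∧ zR²w)).
F1: holds.
F2: holds.
F3: fails — aR²e but no w with aRw and eR²w.
F4: fails — tR²t but no w with tRw and tR²w.

F1, F2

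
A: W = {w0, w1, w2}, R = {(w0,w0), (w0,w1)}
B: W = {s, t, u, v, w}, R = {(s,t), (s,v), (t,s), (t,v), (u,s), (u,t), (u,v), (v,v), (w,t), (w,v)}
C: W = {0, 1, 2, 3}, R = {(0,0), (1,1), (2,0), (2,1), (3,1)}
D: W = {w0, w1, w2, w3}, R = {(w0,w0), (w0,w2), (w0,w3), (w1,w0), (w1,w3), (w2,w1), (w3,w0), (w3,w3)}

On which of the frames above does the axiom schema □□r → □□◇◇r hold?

This is the axiom for a generalized confluence (Geach) condition; its first-order frame correspondent is ∀x ∀z (xR²z → ∃w (xR²w ∧ zR²w)).
A: fails — w0R²w1 but no w with w0R²w and w1R²w.
B: condition met.
C: condition met.
D: condition met.
Valid on: B, C, D.

B, C, D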